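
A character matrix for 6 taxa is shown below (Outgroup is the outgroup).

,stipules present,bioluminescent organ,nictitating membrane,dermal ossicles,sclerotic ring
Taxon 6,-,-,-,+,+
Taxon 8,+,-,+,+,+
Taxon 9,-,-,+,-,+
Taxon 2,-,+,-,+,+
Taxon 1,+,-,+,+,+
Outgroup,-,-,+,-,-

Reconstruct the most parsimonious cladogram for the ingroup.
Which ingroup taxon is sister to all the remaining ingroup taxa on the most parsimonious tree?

Taxon 9

Character polarity is set by the outgroup: the derived state is whichever differs from the outgroup's state, so for nictitating membrane the derived state is '-', and for the remaining characters it is '+'.
Only Taxon 1 and Taxon 8 show the derived state '+' for stipules present, supporting them as a clade.
bioluminescent organ: derived state '+' in Taxon 2 only — an autapomorphy, so it tells us nothing about relationships among taxa.
Only Taxon 2 and Taxon 6 show the derived state '-' for nictitating membrane, supporting them as a clade.
dermal ossicles (derived state '+') is shared by Taxon 1, Taxon 2, Taxon 6, and Taxon 8 — a synapomorphy uniting that clade.
All ingroup taxa share the derived state '+' for sclerotic ring; it defines the ingroup but does not resolve relationships within it.
Most parsimonious ingroup topology: (Taxon 9,((Taxon 6,Taxon 2),(Taxon 1,Taxon 8))).
Taxon 9 is sister to the clade containing all other ingroup taxa, so it is the earliest-diverging (most basal) ingroup lineage.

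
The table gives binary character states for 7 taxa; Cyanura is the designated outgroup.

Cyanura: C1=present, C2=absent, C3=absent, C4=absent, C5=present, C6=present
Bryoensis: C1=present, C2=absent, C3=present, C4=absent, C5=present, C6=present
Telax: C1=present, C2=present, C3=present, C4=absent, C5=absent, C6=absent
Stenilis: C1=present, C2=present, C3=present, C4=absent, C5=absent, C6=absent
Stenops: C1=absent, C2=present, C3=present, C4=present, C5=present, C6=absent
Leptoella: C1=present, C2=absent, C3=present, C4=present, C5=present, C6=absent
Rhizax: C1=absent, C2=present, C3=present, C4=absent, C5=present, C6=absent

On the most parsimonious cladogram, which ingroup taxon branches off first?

Character polarity is set by the outgroup: the derived state is whichever differs from the outgroup's state, so for C1, C5, C6 the derived state is 'absent', and for the remaining characters it is 'present'.
C1 (derived state 'absent') is shared by Rhizax and Stenops — a synapomorphy uniting that clade.
C2: derived state 'present' in Rhizax, Stenilis, Stenops, and Telax only — synapomorphy for {Rhizax, Stenilis, Stenops, Telax}.
C3 (derived state 'present') is shared by all ingroup taxa — unites the whole ingroup.
C4 (state 'present') occurs in Leptoella and Stenops but conflicts with the nesting implied by the other characters — most parsimoniously interpreted as homoplasy.
C5 (derived state 'absent') is shared by Stenilis and Telax — a synapomorphy uniting that clade.
C6 (derived state 'absent') is shared by Leptoella, Rhizax, Stenilis, Stenops, and Telax — a synapomorphy uniting that clade.
Most parsimonious ingroup topology: (Bryoensis,(((Telax,Stenilis),(Stenops,Rhizax)),Leptoella)).
Bryoensis is sister to the clade containing all other ingroup taxa, so it is the earliest-diverging (most basal) ingroup lineage.

Bryoensis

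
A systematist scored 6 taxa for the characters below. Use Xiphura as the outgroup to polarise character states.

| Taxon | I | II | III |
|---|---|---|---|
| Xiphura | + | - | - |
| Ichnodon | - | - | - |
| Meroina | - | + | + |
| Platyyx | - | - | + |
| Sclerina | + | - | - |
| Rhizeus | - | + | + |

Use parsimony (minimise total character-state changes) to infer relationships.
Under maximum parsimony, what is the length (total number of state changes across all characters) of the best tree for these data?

Character polarity is set by the outgroup: the derived state is whichever differs from the outgroup's state, so for I the derived state is '-', and for the remaining characters it is '+'.
Only Ichnodon, Meroina, Platyyx, and Rhizeus show the derived state '-' for I, supporting them as a clade.
II (derived state '+') is shared by Meroina and Rhizeus — a synapomorphy uniting that clade.
III: derived state '+' in Meroina, Platyyx, and Rhizeus only — synapomorphy for {Meroina, Platyyx, Rhizeus}.
Most parsimonious ingroup topology: ((Ichnodon,((Meroina,Rhizeus),Platyyx)),Sclerina).
Changes per character on this tree: I: 1; II: 1; III: 1.
Total = 3.

3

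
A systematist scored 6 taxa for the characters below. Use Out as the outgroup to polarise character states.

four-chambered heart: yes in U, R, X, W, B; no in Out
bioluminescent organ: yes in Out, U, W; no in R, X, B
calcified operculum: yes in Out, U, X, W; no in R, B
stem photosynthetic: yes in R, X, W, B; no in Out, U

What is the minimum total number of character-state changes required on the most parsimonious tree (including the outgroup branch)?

4

Character polarity is set by the outgroup: the derived state is whichever differs from the outgroup's state, so for bioluminescent organ, calcified operculum the derived state is 'no', and for the remaining characters it is 'yes'.
All ingroup taxa share the derived state 'yes' for four-chambered heart; it defines the ingroup but does not resolve relationships within it.
bioluminescent organ: derived state 'no' in B, R, and X only — synapomorphy for {B, R, X}.
calcified operculum: derived state 'no' in B and R only — synapomorphy for {B, R}.
stem photosynthetic (derived state 'yes') is shared by B, R, W, and X — a synapomorphy uniting that clade.
Most parsimonious ingroup topology: (U,(((R,B),X),W)).
Changes per character on this tree: four-chambered heart: 1; bioluminescent organ: 1; calcified operculum: 1; stem photosynthetic: 1.
Total = 4.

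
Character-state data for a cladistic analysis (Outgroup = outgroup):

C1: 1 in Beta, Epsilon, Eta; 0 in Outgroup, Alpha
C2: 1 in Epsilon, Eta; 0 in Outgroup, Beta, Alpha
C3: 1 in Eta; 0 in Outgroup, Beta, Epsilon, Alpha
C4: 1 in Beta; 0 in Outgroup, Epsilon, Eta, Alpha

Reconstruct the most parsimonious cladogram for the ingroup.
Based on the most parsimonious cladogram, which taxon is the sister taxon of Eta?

The outgroup has state '0' for every character, so '1' is the derived state throughout.
C1 (derived state '1') is shared by Beta, Epsilon, and Eta — a synapomorphy uniting that clade.
C2: derived state '1' in Epsilon and Eta only — synapomorphy for {Epsilon, Eta}.
C3: derived state '1' in Eta only — an autapomorphy, so it tells us nothing about relationships among taxa.
C4 (derived state '1') is unique to Beta (autapomorphy; uninformative for grouping).
Most parsimonious ingroup topology: ((Beta,(Epsilon,Eta)),Alpha).
Eta and Epsilon form a cherry on this tree, so they are sister taxa.

Epsilon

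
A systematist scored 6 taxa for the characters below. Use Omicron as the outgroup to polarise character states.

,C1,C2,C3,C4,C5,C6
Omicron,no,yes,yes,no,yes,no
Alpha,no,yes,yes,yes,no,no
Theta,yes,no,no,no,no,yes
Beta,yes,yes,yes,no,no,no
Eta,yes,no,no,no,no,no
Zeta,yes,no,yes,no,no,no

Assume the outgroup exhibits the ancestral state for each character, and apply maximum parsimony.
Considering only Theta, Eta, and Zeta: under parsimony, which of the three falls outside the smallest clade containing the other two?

Zeta

Character polarity is set by the outgroup: the derived state is whichever differs from the outgroup's state, so for C2, C3, C5 the derived state is 'no', and for the remaining characters it is 'yes'.
C1: derived state 'yes' in Beta, Eta, Theta, and Zeta only — synapomorphy for {Beta, Eta, Theta, Zeta}.
C2: derived state 'no' in Eta, Theta, and Zeta only — synapomorphy for {Eta, Theta, Zeta}.
C3 (derived state 'no') is shared by Eta and Theta — a synapomorphy uniting that clade.
C4 (derived state 'yes') is unique to Alpha (autapomorphy; uninformative for grouping).
All ingroup taxa share the derived state 'no' for C5; it defines the ingroup but does not resolve relationships within it.
C6: derived state 'yes' in Theta only — an autapomorphy, so it tells us nothing about relationships among taxa.
Most parsimonious ingroup topology: (Alpha,(((Theta,Eta),Zeta),Beta)).
Theta and Eta share a more recent common ancestor with each other than either does with Zeta, so Zeta is the least closely related of the three.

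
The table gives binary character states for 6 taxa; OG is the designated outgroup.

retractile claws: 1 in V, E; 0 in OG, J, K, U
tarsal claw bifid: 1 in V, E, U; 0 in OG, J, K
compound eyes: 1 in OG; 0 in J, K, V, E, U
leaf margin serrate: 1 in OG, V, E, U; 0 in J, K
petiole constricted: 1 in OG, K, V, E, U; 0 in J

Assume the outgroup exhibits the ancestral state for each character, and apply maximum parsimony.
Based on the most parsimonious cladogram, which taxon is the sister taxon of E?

Character polarity is set by the outgroup: the derived state is whichever differs from the outgroup's state, so for compound eyes, leaf margin serrate, petiole constricted the derived state is '0', and for the remaining characters it is '1'.
retractile claws: derived state '1' in E and V only — synapomorphy for {E, V}.
Only E, U, and V show the derived state '1' for tarsal claw bifid, supporting them as a clade.
All ingroup taxa share the derived state '0' for compound eyes; it defines the ingroup but does not resolve relationships within it.
Only J and K show the derived state '0' for leaf margin serrate, supporting them as a clade.
petiole constricted (derived state '0') is unique to J (autapomorphy; uninformative for grouping).
Most parsimonious ingroup topology: ((J,K),((V,E),U)).
E and V form a cherry on this tree, so they are sister taxa.

V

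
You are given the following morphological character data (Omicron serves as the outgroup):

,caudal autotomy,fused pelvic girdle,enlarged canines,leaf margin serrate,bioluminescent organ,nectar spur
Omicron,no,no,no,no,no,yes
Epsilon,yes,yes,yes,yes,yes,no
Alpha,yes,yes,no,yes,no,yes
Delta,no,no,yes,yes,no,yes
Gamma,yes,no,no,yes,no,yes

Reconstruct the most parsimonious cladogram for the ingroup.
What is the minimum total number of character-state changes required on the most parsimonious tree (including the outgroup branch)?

Character polarity is set by the outgroup: the derived state is whichever differs from the outgroup's state, so for nectar spur the derived state is 'no', and for the remaining characters it is 'yes'.
caudal autotomy (derived state 'yes') is shared by Alpha, Epsilon, and Gamma — a synapomorphy uniting that clade.
fused pelvic girdle: derived state 'yes' in Alpha and Epsilon only — synapomorphy for {Alpha, Epsilon}.
enlarged canines groups Delta and Epsilon, which is incompatible with the clades supported by the remaining characters; treating it as convergent (homoplasy) costs fewer steps than any alternative tree.
leaf margin serrate (derived state 'yes') is shared by all ingroup taxa — unites the whole ingroup.
bioluminescent organ (derived state 'yes') is unique to Epsilon (autapomorphy; uninformative for grouping).
nectar spur: derived state 'no' in Epsilon only — an autapomorphy, so it tells us nothing about relationships among taxa.
Most parsimonious ingroup topology: (((Epsilon,Alpha),Gamma),Delta).
Changes per character on this tree: caudal autotomy: 1; fused pelvic girdle: 1; enlarged canines: 2; leaf margin serrate: 1; bioluminescent organ: 1; nectar spur: 1.
Total = 7.

7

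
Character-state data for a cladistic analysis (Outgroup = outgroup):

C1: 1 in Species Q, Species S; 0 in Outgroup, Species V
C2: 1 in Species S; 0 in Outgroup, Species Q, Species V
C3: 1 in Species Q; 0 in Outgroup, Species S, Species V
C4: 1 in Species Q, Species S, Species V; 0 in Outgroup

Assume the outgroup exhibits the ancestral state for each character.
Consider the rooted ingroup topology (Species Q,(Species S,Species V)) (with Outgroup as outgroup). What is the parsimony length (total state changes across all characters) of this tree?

5

Map each character onto (Species Q,(Species S,Species V)) (rooted by Outgroup) and count the minimum state changes it requires (Fitch parsimony):
C1: 2; C2: 1; C3: 1; C4: 1.
Total tree length = 5.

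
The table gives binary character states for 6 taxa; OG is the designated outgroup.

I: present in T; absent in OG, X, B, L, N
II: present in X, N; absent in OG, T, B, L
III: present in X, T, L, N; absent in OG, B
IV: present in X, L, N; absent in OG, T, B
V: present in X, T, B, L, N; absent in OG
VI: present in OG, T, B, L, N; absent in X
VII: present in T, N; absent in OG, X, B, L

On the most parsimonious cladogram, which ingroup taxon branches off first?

Character polarity is set by the outgroup: the derived state is whichever differs from the outgroup's state, so for VI the derived state is 'absent', and for the remaining characters it is 'present'.
I (derived state 'present') is unique to T (autapomorphy; uninformative for grouping).
Only N and X show the derived state 'present' for II, supporting them as a clade.
III: derived state 'present' in L, N, T, and X only — synapomorphy for {L, N, T, X}.
Only L, N, and X show the derived state 'present' for IV, supporting them as a clade.
All ingroup taxa share the derived state 'present' for V; it defines the ingroup but does not resolve relationships within it.
VI: derived state 'absent' in X only — an autapomorphy, so it tells us nothing about relationships among taxa.
VII groups N and T, which is incompatible with the clades supported by the remaining characters; treating it as convergent (homoplasy) costs fewer steps than any alternative tree.
Most parsimonious ingroup topology: ((((X,N),L),T),B).
B is sister to the clade containing all other ingroup taxa, so it is the earliest-diverging (most basal) ingroup lineage.

B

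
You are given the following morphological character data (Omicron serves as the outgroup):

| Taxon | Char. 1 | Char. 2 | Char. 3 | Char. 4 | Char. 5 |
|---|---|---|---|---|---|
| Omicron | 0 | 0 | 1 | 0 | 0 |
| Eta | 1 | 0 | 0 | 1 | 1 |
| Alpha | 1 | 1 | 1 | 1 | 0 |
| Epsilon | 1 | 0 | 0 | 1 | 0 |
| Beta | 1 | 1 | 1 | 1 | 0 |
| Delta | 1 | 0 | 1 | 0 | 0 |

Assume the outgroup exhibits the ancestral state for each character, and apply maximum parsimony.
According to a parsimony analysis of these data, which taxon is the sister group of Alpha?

Character polarity is set by the outgroup: the derived state is whichever differs from the outgroup's state, so for Char. 3 the derived state is '0', and for the remaining characters it is '1'.
Char. 1 (derived state '1') is shared by all ingroup taxa — unites the whole ingroup.
Char. 2 (derived state '1') is shared by Alpha and Beta — a synapomorphy uniting that clade.
Only Epsilon and Eta show the derived state '0' for Char. 3, supporting them as a clade.
Char. 4 (derived state '1') is shared by Alpha, Beta, Epsilon, and Eta — a synapomorphy uniting that clade.
Char. 5 (derived state '1') is unique to Eta (autapomorphy; uninformative for grouping).
Most parsimonious ingroup topology: (((Eta,Epsilon),(Alpha,Beta)),Delta).
Alpha and Beta form a cherry on this tree, so they are sister taxa.

Beta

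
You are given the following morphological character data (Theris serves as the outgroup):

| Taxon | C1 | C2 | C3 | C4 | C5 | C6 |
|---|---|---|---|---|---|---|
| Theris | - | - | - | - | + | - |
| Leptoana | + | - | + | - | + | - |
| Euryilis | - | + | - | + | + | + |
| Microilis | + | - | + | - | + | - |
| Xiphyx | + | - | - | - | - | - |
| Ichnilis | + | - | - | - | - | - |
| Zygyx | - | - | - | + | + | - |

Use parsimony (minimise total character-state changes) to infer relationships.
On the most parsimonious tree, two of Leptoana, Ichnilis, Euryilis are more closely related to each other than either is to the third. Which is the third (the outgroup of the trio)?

Character polarity is set by the outgroup: the derived state is whichever differs from the outgroup's state, so for C5 the derived state is '-', and for the remaining characters it is '+'.
C1: derived state '+' in Ichnilis, Leptoana, Microilis, and Xiphyx only — synapomorphy for {Ichnilis, Leptoana, Microilis, Xiphyx}.
C2: derived state '+' in Euryilis only — an autapomorphy, so it tells us nothing about relationships among taxa.
Only Leptoana and Microilis show the derived state '+' for C3, supporting them as a clade.
Only Euryilis and Zygyx show the derived state '+' for C4, supporting them as a clade.
C5 (derived state '-') is shared by Ichnilis and Xiphyx — a synapomorphy uniting that clade.
C6 (derived state '+') is unique to Euryilis (autapomorphy; uninformative for grouping).
Most parsimonious ingroup topology: (((Leptoana,Microilis),(Xiphyx,Ichnilis)),(Euryilis,Zygyx)).
Ichnilis and Leptoana share a more recent common ancestor with each other than either does with Euryilis, so Euryilis is the least closely related of the three.

Euryilis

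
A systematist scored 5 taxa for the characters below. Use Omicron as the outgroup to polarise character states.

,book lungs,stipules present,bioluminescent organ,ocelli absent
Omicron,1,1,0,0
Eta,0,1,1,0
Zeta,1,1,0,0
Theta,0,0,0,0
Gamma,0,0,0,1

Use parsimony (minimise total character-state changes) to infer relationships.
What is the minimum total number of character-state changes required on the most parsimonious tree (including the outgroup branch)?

4

Character polarity is set by the outgroup: the derived state is whichever differs from the outgroup's state, so for book lungs, stipules present the derived state is '0', and for the remaining characters it is '1'.
book lungs: derived state '0' in Eta, Gamma, and Theta only — synapomorphy for {Eta, Gamma, Theta}.
stipules present: derived state '0' in Gamma and Theta only — synapomorphy for {Gamma, Theta}.
bioluminescent organ: derived state '1' in Eta only — an autapomorphy, so it tells us nothing about relationships among taxa.
ocelli absent: derived state '1' in Gamma only — an autapomorphy, so it tells us nothing about relationships among taxa.
Most parsimonious ingroup topology: ((Eta,(Theta,Gamma)),Zeta).
Changes per character on this tree: book lungs: 1; stipules present: 1; bioluminescent organ: 1; ocelli absent: 1.
Total = 4.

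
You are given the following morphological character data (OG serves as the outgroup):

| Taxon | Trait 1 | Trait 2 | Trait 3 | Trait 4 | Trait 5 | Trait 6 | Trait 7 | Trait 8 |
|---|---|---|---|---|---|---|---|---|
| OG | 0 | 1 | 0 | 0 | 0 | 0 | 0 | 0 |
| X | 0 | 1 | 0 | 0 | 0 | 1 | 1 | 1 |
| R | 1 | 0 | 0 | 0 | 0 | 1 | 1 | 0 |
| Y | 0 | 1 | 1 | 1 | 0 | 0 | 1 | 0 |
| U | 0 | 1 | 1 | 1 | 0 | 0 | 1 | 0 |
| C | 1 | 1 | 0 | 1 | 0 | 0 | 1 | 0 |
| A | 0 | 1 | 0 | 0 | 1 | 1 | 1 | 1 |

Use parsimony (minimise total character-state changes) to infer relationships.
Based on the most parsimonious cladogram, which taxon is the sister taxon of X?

A

Character polarity is set by the outgroup: the derived state is whichever differs from the outgroup's state, so for Trait 2 the derived state is '0', and for the remaining characters it is '1'.
Trait 1 groups C and R, which is incompatible with the clades supported by the remaining characters; treating it as convergent (homoplasy) costs fewer steps than any alternative tree.
Trait 2 (derived state '0') is unique to R (autapomorphy; uninformative for grouping).
Trait 3 (derived state '1') is shared by U and Y — a synapomorphy uniting that clade.
Trait 4: derived state '1' in C, U, and Y only — synapomorphy for {C, U, Y}.
Trait 5: derived state '1' in A only — an autapomorphy, so it tells us nothing about relationships among taxa.
Trait 6: derived state '1' in A, R, and X only — synapomorphy for {A, R, X}.
All ingroup taxa share the derived state '1' for Trait 7; it defines the ingroup but does not resolve relationships within it.
Trait 8: derived state '1' in A and X only — synapomorphy for {A, X}.
Most parsimonious ingroup topology: (((X,A),R),((Y,U),C)).
X and A form a cherry on this tree, so they are sister taxa.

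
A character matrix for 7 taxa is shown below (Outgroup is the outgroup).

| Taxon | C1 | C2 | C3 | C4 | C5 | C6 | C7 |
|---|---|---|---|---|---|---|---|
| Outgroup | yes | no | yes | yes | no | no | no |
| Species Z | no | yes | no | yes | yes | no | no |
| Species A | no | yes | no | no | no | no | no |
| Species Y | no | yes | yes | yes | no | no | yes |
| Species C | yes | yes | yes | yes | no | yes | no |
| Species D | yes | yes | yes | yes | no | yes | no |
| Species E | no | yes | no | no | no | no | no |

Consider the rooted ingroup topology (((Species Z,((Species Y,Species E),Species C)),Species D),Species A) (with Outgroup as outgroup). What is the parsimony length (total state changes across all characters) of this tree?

13

Map each character onto (((Species Z,((Species Y,Species E),Species C)),Species D),Species A) (rooted by Outgroup) and count the minimum state changes it requires (Fitch parsimony):
C1: 3; C2: 1; C3: 3; C4: 2; C5: 1; C6: 2; C7: 1.
Total tree length = 13.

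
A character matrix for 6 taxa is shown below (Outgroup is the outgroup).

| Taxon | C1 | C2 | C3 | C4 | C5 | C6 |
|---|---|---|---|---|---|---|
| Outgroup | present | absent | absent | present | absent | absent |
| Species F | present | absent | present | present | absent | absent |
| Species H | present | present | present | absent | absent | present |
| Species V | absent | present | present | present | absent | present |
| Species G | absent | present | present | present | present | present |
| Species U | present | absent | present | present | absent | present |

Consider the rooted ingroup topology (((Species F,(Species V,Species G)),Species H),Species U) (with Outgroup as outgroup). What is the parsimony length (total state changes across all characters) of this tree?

8

Map each character onto (((Species F,(Species V,Species G)),Species H),Species U) (rooted by Outgroup) and count the minimum state changes it requires (Fitch parsimony):
C1: 1; C2: 2; C3: 1; C4: 1; C5: 1; C6: 2.
Total tree length = 8.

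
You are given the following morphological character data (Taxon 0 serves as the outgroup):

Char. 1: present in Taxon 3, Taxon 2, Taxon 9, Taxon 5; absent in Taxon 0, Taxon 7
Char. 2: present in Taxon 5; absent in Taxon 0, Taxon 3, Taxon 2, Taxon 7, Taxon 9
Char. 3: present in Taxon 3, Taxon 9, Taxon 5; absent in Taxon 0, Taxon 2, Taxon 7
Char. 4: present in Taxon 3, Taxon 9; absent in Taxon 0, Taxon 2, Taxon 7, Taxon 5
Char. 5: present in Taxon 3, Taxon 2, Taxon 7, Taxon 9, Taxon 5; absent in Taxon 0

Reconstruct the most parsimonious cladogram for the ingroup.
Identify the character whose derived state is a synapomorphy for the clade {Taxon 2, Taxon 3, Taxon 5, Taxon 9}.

The outgroup has state 'absent' for every character, so 'present' is the derived state throughout.
Char. 1: derived state 'present' in Taxon 2, Taxon 3, Taxon 5, and Taxon 9 only — synapomorphy for {Taxon 2, Taxon 3, Taxon 5, Taxon 9}.
Char. 2: derived state 'present' in Taxon 5 only — an autapomorphy, so it tells us nothing about relationships among taxa.
Char. 3: derived state 'present' in Taxon 3, Taxon 5, and Taxon 9 only — synapomorphy for {Taxon 3, Taxon 5, Taxon 9}.
Only Taxon 3 and Taxon 9 show the derived state 'present' for Char. 4, supporting them as a clade.
Char. 5 (derived state 'present') is shared by all ingroup taxa — unites the whole ingroup.
Most parsimonious ingroup topology: ((((Taxon 3,Taxon 9),Taxon 5),Taxon 2),Taxon 7).
The clade {Taxon 2, Taxon 3, Taxon 5, Taxon 9} is supported by Char. 1: its derived state 'present' occurs in exactly those taxa and in no other taxon (including the outgroup).

Char. 1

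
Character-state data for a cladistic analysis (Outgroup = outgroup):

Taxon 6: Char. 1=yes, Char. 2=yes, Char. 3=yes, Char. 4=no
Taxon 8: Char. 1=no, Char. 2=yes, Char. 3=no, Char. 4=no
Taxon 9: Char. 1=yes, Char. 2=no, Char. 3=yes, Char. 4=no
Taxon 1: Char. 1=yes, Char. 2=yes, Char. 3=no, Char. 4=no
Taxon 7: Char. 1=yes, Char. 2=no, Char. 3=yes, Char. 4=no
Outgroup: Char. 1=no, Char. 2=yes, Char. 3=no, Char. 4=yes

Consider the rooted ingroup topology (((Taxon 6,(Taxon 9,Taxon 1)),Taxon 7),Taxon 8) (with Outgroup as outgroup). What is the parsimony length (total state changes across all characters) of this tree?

6

Map each character onto (((Taxon 6,(Taxon 9,Taxon 1)),Taxon 7),Taxon 8) (rooted by Outgroup) and count the minimum state changes it requires (Fitch parsimony):
Char. 1: 1; Char. 2: 2; Char. 3: 2; Char. 4: 1.
Total tree length = 6.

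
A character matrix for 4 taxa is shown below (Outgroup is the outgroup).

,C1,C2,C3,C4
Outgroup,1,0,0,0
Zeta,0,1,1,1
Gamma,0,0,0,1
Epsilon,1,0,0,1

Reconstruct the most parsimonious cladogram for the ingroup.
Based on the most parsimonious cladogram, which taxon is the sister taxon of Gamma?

Zeta

Character polarity is set by the outgroup: the derived state is whichever differs from the outgroup's state, so for C1 the derived state is '0', and for the remaining characters it is '1'.
C1 (derived state '0') is shared by Gamma and Zeta — a synapomorphy uniting that clade.
C2 (derived state '1') is unique to Zeta (autapomorphy; uninformative for grouping).
C3 (derived state '1') is unique to Zeta (autapomorphy; uninformative for grouping).
All ingroup taxa share the derived state '1' for C4; it defines the ingroup but does not resolve relationships within it.
Most parsimonious ingroup topology: ((Zeta,Gamma),Epsilon).
Gamma and Zeta form a cherry on this tree, so they are sister taxa.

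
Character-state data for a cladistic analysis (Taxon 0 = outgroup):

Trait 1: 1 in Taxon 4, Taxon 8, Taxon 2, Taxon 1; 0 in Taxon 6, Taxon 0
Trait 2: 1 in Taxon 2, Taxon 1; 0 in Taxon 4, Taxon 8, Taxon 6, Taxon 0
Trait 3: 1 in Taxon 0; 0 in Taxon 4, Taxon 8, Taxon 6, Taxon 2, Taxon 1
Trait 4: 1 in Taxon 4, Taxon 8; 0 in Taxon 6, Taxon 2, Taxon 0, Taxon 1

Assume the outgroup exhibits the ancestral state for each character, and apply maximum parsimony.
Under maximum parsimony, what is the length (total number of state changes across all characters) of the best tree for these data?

Character polarity is set by the outgroup: the derived state is whichever differs from the outgroup's state, so for Trait 3 the derived state is '0', and for the remaining characters it is '1'.
Only Taxon 1, Taxon 2, Taxon 4, and Taxon 8 show the derived state '1' for Trait 1, supporting them as a clade.
Only Taxon 1 and Taxon 2 show the derived state '1' for Trait 2, supporting them as a clade.
Trait 3 (derived state '0') is shared by all ingroup taxa — unites the whole ingroup.
Trait 4: derived state '1' in Taxon 4 and Taxon 8 only — synapomorphy for {Taxon 4, Taxon 8}.
Most parsimonious ingroup topology: (((Taxon 1,Taxon 2),(Taxon 8,Taxon 4)),Taxon 6).
Changes per character on this tree: Trait 1: 1; Trait 2: 1; Trait 3: 1; Trait 4: 1.
Total = 4.

4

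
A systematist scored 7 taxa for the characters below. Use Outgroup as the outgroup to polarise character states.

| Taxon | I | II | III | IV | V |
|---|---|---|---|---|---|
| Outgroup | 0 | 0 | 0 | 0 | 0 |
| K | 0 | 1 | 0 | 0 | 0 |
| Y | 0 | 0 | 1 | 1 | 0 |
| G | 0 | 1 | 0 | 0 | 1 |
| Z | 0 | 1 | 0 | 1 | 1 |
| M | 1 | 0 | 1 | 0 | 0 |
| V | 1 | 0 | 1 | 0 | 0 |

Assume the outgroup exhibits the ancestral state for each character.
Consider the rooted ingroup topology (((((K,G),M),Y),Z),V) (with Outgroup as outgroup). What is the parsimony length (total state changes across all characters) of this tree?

Map each character onto (((((K,G),M),Y),Z),V) (rooted by Outgroup) and count the minimum state changes it requires (Fitch parsimony):
I: 2; II: 2; III: 3; IV: 2; V: 2.
Total tree length = 11.

11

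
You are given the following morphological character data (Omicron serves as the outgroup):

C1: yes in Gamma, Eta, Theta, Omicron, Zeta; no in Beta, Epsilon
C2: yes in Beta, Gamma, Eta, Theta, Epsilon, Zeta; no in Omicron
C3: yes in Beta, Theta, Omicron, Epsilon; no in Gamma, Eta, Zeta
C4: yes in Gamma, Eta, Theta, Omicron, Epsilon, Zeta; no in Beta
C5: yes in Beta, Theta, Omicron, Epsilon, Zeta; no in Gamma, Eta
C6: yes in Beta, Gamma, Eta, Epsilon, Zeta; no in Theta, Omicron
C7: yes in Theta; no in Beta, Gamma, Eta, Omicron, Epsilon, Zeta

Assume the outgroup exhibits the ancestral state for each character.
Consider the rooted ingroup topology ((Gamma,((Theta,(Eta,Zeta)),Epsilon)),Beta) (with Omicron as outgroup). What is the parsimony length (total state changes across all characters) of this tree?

Map each character onto ((Gamma,((Theta,(Eta,Zeta)),Epsilon)),Beta) (rooted by Omicron) and count the minimum state changes it requires (Fitch parsimony):
C1: 2; C2: 1; C3: 2; C4: 1; C5: 2; C6: 2; C7: 1.
Total tree length = 11.

11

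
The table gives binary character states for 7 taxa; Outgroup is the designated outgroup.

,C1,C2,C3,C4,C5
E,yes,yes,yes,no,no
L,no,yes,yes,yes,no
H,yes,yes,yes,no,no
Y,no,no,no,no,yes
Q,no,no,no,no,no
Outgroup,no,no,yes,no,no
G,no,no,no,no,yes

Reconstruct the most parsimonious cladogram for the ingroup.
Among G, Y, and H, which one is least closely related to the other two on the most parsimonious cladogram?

Character polarity is set by the outgroup: the derived state is whichever differs from the outgroup's state, so for C3 the derived state is 'no', and for the remaining characters it is 'yes'.
C1: derived state 'yes' in E and H only — synapomorphy for {E, H}.
Only E, H, and L show the derived state 'yes' for C2, supporting them as a clade.
C3 (derived state 'no') is shared by G, Q, and Y — a synapomorphy uniting that clade.
C4 (derived state 'yes') is unique to L (autapomorphy; uninformative for grouping).
Only G and Y show the derived state 'yes' for C5, supporting them as a clade.
Most parsimonious ingroup topology: (((E,H),L),((G,Y),Q)).
G and Y share a more recent common ancestor with each other than either does with H, so H is the least closely related of the three.

H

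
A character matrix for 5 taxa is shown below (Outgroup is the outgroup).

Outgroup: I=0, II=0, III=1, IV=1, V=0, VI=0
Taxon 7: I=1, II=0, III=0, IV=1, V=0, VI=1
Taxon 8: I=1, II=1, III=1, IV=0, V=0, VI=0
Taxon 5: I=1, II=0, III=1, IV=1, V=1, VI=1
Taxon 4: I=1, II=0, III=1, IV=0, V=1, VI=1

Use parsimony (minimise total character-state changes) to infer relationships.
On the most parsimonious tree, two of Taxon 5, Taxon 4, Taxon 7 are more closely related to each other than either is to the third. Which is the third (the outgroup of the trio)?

Taxon 7

Character polarity is set by the outgroup: the derived state is whichever differs from the outgroup's state, so for III, IV the derived state is '0', and for the remaining characters it is '1'.
I (derived state '1') is shared by all ingroup taxa — unites the whole ingroup.
II: derived state '1' in Taxon 8 only — an autapomorphy, so it tells us nothing about relationships among taxa.
III (derived state '0') is unique to Taxon 7 (autapomorphy; uninformative for grouping).
IV (state '0') occurs in Taxon 4 and Taxon 8 but conflicts with the nesting implied by the other characters — most parsimoniously interpreted as homoplasy.
V (derived state '1') is shared by Taxon 4 and Taxon 5 — a synapomorphy uniting that clade.
VI: derived state '1' in Taxon 4, Taxon 5, and Taxon 7 only — synapomorphy for {Taxon 4, Taxon 5, Taxon 7}.
Most parsimonious ingroup topology: ((Taxon 7,(Taxon 5,Taxon 4)),Taxon 8).
Taxon 4 and Taxon 5 share a more recent common ancestor with each other than either does with Taxon 7, so Taxon 7 is the least closely related of the three.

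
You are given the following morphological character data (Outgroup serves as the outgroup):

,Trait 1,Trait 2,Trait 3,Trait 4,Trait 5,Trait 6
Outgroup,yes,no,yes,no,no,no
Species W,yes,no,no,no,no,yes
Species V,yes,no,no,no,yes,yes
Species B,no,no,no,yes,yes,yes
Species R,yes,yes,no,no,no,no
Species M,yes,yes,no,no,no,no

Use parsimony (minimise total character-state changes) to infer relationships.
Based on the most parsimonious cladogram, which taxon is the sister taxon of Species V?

Species B

Character polarity is set by the outgroup: the derived state is whichever differs from the outgroup's state, so for Trait 1, Trait 3 the derived state is 'no', and for the remaining characters it is 'yes'.
Trait 1: derived state 'no' in Species B only — an autapomorphy, so it tells us nothing about relationships among taxa.
Only Species M and Species R show the derived state 'yes' for Trait 2, supporting them as a clade.
All ingroup taxa share the derived state 'no' for Trait 3; it defines the ingroup but does not resolve relationships within it.
Trait 4 (derived state 'yes') is unique to Species B (autapomorphy; uninformative for grouping).
Trait 5 (derived state 'yes') is shared by Species B and Species V — a synapomorphy uniting that clade.
Only Species B, Species V, and Species W show the derived state 'yes' for Trait 6, supporting them as a clade.
Most parsimonious ingroup topology: ((Species W,(Species V,Species B)),(Species R,Species M)).
Species V and Species B form a cherry on this tree, so they are sister taxa.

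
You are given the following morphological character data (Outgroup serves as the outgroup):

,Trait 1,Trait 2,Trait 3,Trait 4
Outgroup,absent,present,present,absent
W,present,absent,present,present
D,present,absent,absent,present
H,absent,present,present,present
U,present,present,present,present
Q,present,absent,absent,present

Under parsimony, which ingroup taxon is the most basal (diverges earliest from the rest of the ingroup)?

Character polarity is set by the outgroup: the derived state is whichever differs from the outgroup's state, so for Trait 2, Trait 3 the derived state is 'absent', and for the remaining characters it is 'present'.
Only D, Q, U, and W show the derived state 'present' for Trait 1, supporting them as a clade.
Only D, Q, and W show the derived state 'absent' for Trait 2, supporting them as a clade.
Trait 3: derived state 'absent' in D and Q only — synapomorphy for {D, Q}.
All ingroup taxa share the derived state 'present' for Trait 4; it defines the ingroup but does not resolve relationships within it.
Most parsimonious ingroup topology: (((W,(D,Q)),U),H).
H is sister to the clade containing all other ingroup taxa, so it is the earliest-diverging (most basal) ingroup lineage.

H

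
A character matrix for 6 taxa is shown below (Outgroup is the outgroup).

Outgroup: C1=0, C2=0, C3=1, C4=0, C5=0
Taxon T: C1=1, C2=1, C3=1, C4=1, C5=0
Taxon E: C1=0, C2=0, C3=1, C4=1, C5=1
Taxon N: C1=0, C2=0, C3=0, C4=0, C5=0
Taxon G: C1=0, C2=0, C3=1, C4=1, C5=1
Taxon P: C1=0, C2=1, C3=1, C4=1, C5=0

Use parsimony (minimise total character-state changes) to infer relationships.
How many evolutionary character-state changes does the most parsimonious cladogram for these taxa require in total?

5

Character polarity is set by the outgroup: the derived state is whichever differs from the outgroup's state, so for C3 the derived state is '0', and for the remaining characters it is '1'.
C1 (derived state '1') is unique to Taxon T (autapomorphy; uninformative for grouping).
Only Taxon P and Taxon T show the derived state '1' for C2, supporting them as a clade.
C3: derived state '0' in Taxon N only — an autapomorphy, so it tells us nothing about relationships among taxa.
Only Taxon E, Taxon G, Taxon P, and Taxon T show the derived state '1' for C4, supporting them as a clade.
C5: derived state '1' in Taxon E and Taxon G only — synapomorphy for {Taxon E, Taxon G}.
Most parsimonious ingroup topology: (((Taxon T,Taxon P),(Taxon E,Taxon G)),Taxon N).
Changes per character on this tree: C1: 1; C2: 1; C3: 1; C4: 1; C5: 1.
Total = 5.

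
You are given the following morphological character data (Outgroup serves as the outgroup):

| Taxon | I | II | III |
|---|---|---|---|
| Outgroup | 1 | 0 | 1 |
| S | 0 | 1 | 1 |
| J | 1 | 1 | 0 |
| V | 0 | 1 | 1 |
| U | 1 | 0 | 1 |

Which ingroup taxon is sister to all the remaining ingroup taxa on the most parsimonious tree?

Character polarity is set by the outgroup: the derived state is whichever differs from the outgroup's state, so for I, III the derived state is '0', and for the remaining characters it is '1'.
Only S and V show the derived state '0' for I, supporting them as a clade.
II (derived state '1') is shared by J, S, and V — a synapomorphy uniting that clade.
III: derived state '0' in J only — an autapomorphy, so it tells us nothing about relationships among taxa.
Most parsimonious ingroup topology: (((S,V),J),U).
U is sister to the clade containing all other ingroup taxa, so it is the earliest-diverging (most basal) ingroup lineage.

U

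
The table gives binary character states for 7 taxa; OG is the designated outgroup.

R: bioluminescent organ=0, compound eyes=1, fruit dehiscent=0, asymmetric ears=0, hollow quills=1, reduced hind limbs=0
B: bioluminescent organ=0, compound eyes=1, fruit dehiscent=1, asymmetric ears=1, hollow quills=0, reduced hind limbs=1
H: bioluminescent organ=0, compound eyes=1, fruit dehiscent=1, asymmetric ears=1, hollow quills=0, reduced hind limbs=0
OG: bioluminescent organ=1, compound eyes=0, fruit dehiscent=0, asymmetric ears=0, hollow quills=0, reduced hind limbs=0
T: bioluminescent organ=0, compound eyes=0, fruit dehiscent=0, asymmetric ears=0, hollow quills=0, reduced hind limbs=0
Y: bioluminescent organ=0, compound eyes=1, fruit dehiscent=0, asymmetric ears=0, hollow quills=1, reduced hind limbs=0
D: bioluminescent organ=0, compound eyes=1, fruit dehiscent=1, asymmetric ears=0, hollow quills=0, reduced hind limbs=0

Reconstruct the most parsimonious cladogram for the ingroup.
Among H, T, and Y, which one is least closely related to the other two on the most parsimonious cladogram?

Character polarity is set by the outgroup: the derived state is whichever differs from the outgroup's state, so for bioluminescent organ the derived state is '0', and for the remaining characters it is '1'.
All ingroup taxa share the derived state '0' for bioluminescent organ; it defines the ingroup but does not resolve relationships within it.
Only B, D, H, R, and Y show the derived state '1' for compound eyes, supporting them as a clade.
fruit dehiscent: derived state '1' in B, D, and H only — synapomorphy for {B, D, H}.
Only B and H show the derived state '1' for asymmetric ears, supporting them as a clade.
hollow quills (derived state '1') is shared by R and Y — a synapomorphy uniting that clade.
reduced hind limbs: derived state '1' in B only — an autapomorphy, so it tells us nothing about relationships among taxa.
Most parsimonious ingroup topology: ((((H,B),D),(Y,R)),T).
H and Y share a more recent common ancestor with each other than either does with T, so T is the least closely related of the three.

T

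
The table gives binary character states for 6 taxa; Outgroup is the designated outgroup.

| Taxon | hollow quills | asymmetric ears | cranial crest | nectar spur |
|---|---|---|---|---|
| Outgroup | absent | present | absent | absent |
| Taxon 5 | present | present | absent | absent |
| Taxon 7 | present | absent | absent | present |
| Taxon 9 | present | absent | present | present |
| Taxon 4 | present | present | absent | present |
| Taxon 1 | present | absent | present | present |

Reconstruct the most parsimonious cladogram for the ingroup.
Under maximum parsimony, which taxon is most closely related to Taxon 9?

Taxon 1

Character polarity is set by the outgroup: the derived state is whichever differs from the outgroup's state, so for asymmetric ears the derived state is 'absent', and for the remaining characters it is 'present'.
hollow quills (derived state 'present') is shared by all ingroup taxa — unites the whole ingroup.
asymmetric ears (derived state 'absent') is shared by Taxon 1, Taxon 7, and Taxon 9 — a synapomorphy uniting that clade.
cranial crest: derived state 'present' in Taxon 1 and Taxon 9 only — synapomorphy for {Taxon 1, Taxon 9}.
nectar spur: derived state 'present' in Taxon 1, Taxon 4, Taxon 7, and Taxon 9 only — synapomorphy for {Taxon 1, Taxon 4, Taxon 7, Taxon 9}.
Most parsimonious ingroup topology: (Taxon 5,((Taxon 7,(Taxon 9,Taxon 1)),Taxon 4)).
Taxon 9 and Taxon 1 form a cherry on this tree, so they are sister taxa.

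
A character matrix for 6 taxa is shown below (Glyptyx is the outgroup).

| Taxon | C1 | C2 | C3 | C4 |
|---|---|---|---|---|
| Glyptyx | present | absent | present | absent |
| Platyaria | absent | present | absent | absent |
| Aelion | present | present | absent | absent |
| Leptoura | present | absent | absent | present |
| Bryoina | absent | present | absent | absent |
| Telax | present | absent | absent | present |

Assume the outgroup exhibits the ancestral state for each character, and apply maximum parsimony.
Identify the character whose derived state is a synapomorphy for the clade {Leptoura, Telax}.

C4

Character polarity is set by the outgroup: the derived state is whichever differs from the outgroup's state, so for C1, C3 the derived state is 'absent', and for the remaining characters it is 'present'.
Only Bryoina and Platyaria show the derived state 'absent' for C1, supporting them as a clade.
C2: derived state 'present' in Aelion, Bryoina, and Platyaria only — synapomorphy for {Aelion, Bryoina, Platyaria}.
All ingroup taxa share the derived state 'absent' for C3; it defines the ingroup but does not resolve relationships within it.
Only Leptoura and Telax show the derived state 'present' for C4, supporting them as a clade.
Most parsimonious ingroup topology: (((Platyaria,Bryoina),Aelion),(Leptoura,Telax)).
The clade {Leptoura, Telax} is supported by C4: its derived state 'present' occurs in exactly those taxa and in no other taxon (including the outgroup).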